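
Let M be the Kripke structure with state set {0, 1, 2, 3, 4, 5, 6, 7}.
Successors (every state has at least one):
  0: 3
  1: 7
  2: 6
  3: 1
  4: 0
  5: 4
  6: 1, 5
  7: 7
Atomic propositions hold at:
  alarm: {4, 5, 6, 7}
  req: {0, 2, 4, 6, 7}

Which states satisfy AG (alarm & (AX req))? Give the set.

{7}

Sat(AX req) = {s : every successor in {0, 2, 4, 6, 7}} = {1, 2, 4, 5, 7}
Sat(alarm & (AX req)) = {4, 5, 7}
AG (alarm & (AX req)): greatest fixpoint, start Z0 = {4, 5, 7}, keep only states in Sat with every successor in Z. Z1 = {5, 7}; Z2 = {7}; fixed.
Sat(AG (alarm & (AX req))) = {7}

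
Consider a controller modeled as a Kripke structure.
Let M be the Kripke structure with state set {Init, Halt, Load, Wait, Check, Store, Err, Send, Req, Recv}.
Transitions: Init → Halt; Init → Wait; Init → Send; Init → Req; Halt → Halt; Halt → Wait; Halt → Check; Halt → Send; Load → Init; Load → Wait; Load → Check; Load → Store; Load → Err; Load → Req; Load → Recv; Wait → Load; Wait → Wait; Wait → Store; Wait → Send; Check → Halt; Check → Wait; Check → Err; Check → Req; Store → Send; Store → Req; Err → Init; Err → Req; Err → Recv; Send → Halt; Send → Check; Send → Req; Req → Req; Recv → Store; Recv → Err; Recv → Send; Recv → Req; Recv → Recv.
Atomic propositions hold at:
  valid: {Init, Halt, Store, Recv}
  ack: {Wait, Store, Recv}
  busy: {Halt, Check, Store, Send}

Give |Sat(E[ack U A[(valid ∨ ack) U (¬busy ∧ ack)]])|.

2

Sat(valid ∨ ack) = {Init, Halt, Wait, Store, Recv}
Sat(¬busy) = {Init, Load, Wait, Err, Req, Recv}
Sat(¬busy ∧ ack) = {Wait, Recv}
A[(valid ∨ ack) U (¬busy ∧ ack)]: least fixpoint, start Z0 = Sat((¬busy ∧ ack)) = {Wait, Recv}, add states in Sat(valid ∨ ack) with every successor in Z. Already a fixed point.
Sat(A[(valid ∨ ack) U (¬busy ∧ ack)]) = {Wait, Recv}
E[ack U A[(valid ∨ ack) U (¬busy ∧ ack)]]: least fixpoint, start Z0 = Sat(A[(valid ∨ ack) U (¬busy ∧ ack)]) = {Wait, Recv}, add states in Sat(ack) with some successor in Z. Already a fixed point.
Sat(E[ack U A[(valid ∨ ack) U (¬busy ∧ ack)]]) = {Wait, Recv}
|Sat(E[ack U A[(valid ∨ ack) U (¬busy ∧ ack)]])| = |{Wait, Recv}| = 2.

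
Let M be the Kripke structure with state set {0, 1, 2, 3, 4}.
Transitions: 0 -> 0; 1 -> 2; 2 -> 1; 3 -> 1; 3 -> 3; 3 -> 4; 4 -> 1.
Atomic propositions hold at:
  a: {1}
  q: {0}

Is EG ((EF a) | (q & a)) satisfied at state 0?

EF a: least fixpoint, start Z0 = {1}, add states with some successor in Z. Z1 = {1, 2, 3, 4}; fixed.
Sat(EF a) = {1, 2, 3, 4}
Sat(q & a) = ∅
Sat((EF a) | (q & a)) = {1, 2, 3, 4}
EG ((EF a) | (q & a)): greatest fixpoint, start Z0 = {1, 2, 3, 4}, keep only states in Sat with some successor in Z. Already a fixed point.
Sat(EG ((EF a) | (q & a))) = {1, 2, 3, 4}
0 ∉ Sat(EG ((EF a) | (q & a))) = {1, 2, 3, 4}, so the formula does not hold at 0.

No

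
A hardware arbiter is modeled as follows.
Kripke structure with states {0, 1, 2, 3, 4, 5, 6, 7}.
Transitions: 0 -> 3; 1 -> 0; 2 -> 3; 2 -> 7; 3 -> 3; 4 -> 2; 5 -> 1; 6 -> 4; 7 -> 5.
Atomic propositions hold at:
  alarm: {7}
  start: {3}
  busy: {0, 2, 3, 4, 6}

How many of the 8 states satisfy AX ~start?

5

Sat(~start) = {0, 1, 2, 4, 5, 6, 7}
Sat(AX ~start) = {s : every successor in {0, 1, 2, 4, 5, 6, 7}} = {1, 4, 5, 6, 7}
|Sat(AX ~start)| = |{1, 4, 5, 6, 7}| = 5.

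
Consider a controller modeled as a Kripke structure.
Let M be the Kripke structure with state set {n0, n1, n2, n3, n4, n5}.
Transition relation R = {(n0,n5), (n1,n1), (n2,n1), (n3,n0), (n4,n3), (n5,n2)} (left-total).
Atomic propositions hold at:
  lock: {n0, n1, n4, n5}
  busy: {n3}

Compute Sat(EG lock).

EG lock: greatest fixpoint, start Z0 = {n0, n1, n4, n5}, keep only states in Sat with some successor in Z. Z1 = {n0, n1}; Z2 = {n1}; fixed.
Sat(EG lock) = {n1}

{n1}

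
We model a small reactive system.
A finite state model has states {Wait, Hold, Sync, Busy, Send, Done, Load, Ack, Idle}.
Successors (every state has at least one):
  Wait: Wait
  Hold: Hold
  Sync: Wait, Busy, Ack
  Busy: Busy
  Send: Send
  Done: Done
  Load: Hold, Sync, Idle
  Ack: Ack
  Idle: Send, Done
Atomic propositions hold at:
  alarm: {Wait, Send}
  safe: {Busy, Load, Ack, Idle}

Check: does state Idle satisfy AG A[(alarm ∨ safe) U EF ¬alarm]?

No

Sat(alarm ∨ safe) = {Wait, Busy, Send, Load, Ack, Idle}
Sat(¬alarm) = {Hold, Sync, Busy, Done, Load, Ack, Idle}
EF ¬alarm: least fixpoint, start Z0 = {Hold, Sync, Busy, Done, Load, Ack, Idle}, add states with some successor in Z. Already a fixed point.
Sat(EF ¬alarm) = {Hold, Sync, Busy, Done, Load, Ack, Idle}
A[(alarm ∨ safe) U EF ¬alarm]: least fixpoint, start Z0 = Sat(EF ¬alarm) = {Hold, Sync, Busy, Done, Load, Ack, Idle}, add states in Sat(alarm ∨ safe) with every successor in Z. Already a fixed point.
Sat(A[(alarm ∨ safe) U EF ¬alarm]) = {Hold, Sync, Busy, Done, Load, Ack, Idle}
AG A[(alarm ∨ safe) U EF ¬alarm]: greatest fixpoint, start Z0 = {Hold, Sync, Busy, Done, Load, Ack, Idle}, keep only states in Sat with every successor in Z. Z1 = {Hold, Busy, Done, Load, Ack}; Z2 = {Hold, Busy, Done, Ack}; fixed.
Sat(AG A[(alarm ∨ safe) U EF ¬alarm]) = {Hold, Busy, Done, Ack}
Idle ∉ Sat(AG A[(alarm ∨ safe) U EF ¬alarm]) = {Hold, Busy, Done, Ack}, so the formula does not hold at Idle.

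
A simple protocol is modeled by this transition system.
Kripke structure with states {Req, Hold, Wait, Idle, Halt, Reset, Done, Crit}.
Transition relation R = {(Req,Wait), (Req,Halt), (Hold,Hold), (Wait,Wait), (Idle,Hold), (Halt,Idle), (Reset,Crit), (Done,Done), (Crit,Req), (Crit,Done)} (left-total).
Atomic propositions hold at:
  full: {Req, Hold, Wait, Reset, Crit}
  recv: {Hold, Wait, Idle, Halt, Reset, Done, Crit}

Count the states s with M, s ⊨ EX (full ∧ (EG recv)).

5

EG recv: greatest fixpoint, start Z0 = {Hold, Wait, Idle, Halt, Reset, Done, Crit}, keep only states in Sat with some successor in Z. Already a fixed point.
Sat(EG recv) = {Hold, Wait, Idle, Halt, Reset, Done, Crit}
Sat(full ∧ (EG recv)) = {Hold, Wait, Reset, Crit}
Sat(EX (full ∧ (EG recv))) = {s : some successor in {Hold, Wait, Reset, Crit}} = {Req, Hold, Wait, Idle, Reset}
|Sat(EX (full ∧ (EG recv)))| = |{Req, Hold, Wait, Idle, Reset}| = 5.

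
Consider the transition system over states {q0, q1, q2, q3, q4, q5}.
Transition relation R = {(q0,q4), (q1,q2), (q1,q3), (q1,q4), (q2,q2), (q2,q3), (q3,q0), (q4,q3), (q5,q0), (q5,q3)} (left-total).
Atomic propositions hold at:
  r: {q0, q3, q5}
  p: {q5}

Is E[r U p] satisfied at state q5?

Yes

E[r U p]: least fixpoint, start Z0 = Sat(p) = {q5}, add states in Sat(r) with some successor in Z. Already a fixed point.
Sat(E[r U p]) = {q5}
q5 ∈ Sat(E[r U p]) = {q5}, so the formula holds at q5.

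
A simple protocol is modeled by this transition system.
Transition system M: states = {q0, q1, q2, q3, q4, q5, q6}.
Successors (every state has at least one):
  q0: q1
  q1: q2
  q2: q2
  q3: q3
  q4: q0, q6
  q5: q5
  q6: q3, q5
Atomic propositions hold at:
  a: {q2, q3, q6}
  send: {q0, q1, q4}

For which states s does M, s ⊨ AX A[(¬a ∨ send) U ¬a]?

{q0, q5}

Sat(¬a) = {q0, q1, q4, q5}
Sat(¬a ∨ send) = {q0, q1, q4, q5}
A[(¬a ∨ send) U ¬a]: least fixpoint, start Z0 = Sat(¬a) = {q0, q1, q4, q5}, add states in Sat(¬a ∨ send) with every successor in Z. Already a fixed point.
Sat(A[(¬a ∨ send) U ¬a]) = {q0, q1, q4, q5}
Sat(AX A[(¬a ∨ send) U ¬a]) = {s : every successor in {q0, q1, q4, q5}} = {q0, q5}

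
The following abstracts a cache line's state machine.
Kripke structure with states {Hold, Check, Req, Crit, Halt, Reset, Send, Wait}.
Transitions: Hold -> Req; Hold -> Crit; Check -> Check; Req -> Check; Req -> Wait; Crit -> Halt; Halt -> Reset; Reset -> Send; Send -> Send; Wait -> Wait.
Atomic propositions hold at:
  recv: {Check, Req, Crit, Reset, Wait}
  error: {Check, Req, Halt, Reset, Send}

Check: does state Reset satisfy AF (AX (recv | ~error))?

Sat(~error) = {Hold, Crit, Wait}
Sat(recv | ~error) = {Hold, Check, Req, Crit, Reset, Wait}
Sat(AX (recv | ~error)) = {s : every successor in {Hold, Check, Req, Crit, Reset, Wait}} = {Hold, Check, Req, Halt, Wait}
AF (AX (recv | ~error)): least fixpoint, start Z0 = {Hold, Check, Req, Halt, Wait}, add states with every successor in Z. Z1 = {Hold, Check, Req, Crit, Halt, Wait}; fixed.
Sat(AF (AX (recv | ~error))) = {Hold, Check, Req, Crit, Halt, Wait}
Reset ∉ Sat(AF (AX (recv | ~error))) = {Hold, Check, Req, Crit, Halt, Wait}, so the formula does not hold at Reset.

No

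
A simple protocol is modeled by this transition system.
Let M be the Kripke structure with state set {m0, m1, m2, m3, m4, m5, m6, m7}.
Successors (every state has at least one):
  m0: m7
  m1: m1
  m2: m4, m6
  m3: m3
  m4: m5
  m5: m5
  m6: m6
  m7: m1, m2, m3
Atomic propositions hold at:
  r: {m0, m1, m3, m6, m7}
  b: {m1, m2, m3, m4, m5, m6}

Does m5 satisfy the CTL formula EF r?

No

EF r: least fixpoint, start Z0 = {m0, m1, m3, m6, m7}, add states with some successor in Z. Z1 = {m0, m1, m2, m3, m6, m7}; fixed.
Sat(EF r) = {m0, m1, m2, m3, m6, m7}
m5 ∉ Sat(EF r) = {m0, m1, m2, m3, m6, m7}, so the formula does not hold at m5.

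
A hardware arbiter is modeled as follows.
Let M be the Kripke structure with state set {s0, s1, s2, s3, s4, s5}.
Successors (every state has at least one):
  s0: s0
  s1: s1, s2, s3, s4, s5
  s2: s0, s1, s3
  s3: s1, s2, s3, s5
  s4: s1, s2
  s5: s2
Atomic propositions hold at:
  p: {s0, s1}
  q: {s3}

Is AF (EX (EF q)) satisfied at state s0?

No

EF q: least fixpoint, start Z0 = {s3}, add states with some successor in Z. Z1 = {s1, s2, s3}; Z2 = {s1, s2, s3, s4, s5}; fixed.
Sat(EF q) = {s1, s2, s3, s4, s5}
Sat(EX (EF q)) = {s : some successor in {s1, s2, s3, s4, s5}} = {s1, s2, s3, s4, s5}
AF (EX (EF q)): least fixpoint, start Z0 = {s1, s2, s3, s4, s5}, add states with every successor in Z. Already a fixed point.
Sat(AF (EX (EF q))) = {s1, s2, s3, s4, s5}
s0 ∉ Sat(AF (EX (EF q))) = {s1, s2, s3, s4, s5}, so the formula does not hold at s0.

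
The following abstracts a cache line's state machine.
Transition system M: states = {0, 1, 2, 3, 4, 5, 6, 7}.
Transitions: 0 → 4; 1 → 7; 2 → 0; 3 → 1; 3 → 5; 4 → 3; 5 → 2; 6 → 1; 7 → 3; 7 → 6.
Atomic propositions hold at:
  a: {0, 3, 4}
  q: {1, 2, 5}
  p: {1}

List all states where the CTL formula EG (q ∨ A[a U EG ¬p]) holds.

Sat(¬p) = {0, 2, 3, 4, 5, 6, 7}
EG ¬p: greatest fixpoint, start Z0 = {0, 2, 3, 4, 5, 6, 7}, keep only states in Sat with some successor in Z. Z1 = {0, 2, 3, 4, 5, 7}; fixed.
Sat(EG ¬p) = {0, 2, 3, 4, 5, 7}
A[a U EG ¬p]: least fixpoint, start Z0 = Sat(EG ¬p) = {0, 2, 3, 4, 5, 7}, add states in Sat(a) with every successor in Z. Already a fixed point.
Sat(A[a U EG ¬p]) = {0, 2, 3, 4, 5, 7}
Sat(q ∨ A[a U EG ¬p]) = {0, 1, 2, 3, 4, 5, 7}
EG (q ∨ A[a U EG ¬p]): greatest fixpoint, start Z0 = {0, 1, 2, 3, 4, 5, 7}, keep only states in Sat with some successor in Z. Already a fixed point.
Sat(EG (q ∨ A[a U EG ¬p])) = {0, 1, 2, 3, 4, 5, 7}

{0, 1, 2, 3, 4, 5, 7}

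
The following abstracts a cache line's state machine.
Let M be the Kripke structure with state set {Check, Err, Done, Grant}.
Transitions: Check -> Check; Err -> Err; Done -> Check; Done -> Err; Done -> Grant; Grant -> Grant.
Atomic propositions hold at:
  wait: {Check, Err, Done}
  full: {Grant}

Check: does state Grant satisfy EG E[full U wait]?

E[full U wait]: least fixpoint, start Z0 = Sat(wait) = {Check, Err, Done}, add states in Sat(full) with some successor in Z. Already a fixed point.
Sat(E[full U wait]) = {Check, Err, Done}
EG E[full U wait]: greatest fixpoint, start Z0 = {Check, Err, Done}, keep only states in Sat with some successor in Z. Already a fixed point.
Sat(EG E[full U wait]) = {Check, Err, Done}
Grant ∉ Sat(EG E[full U wait]) = {Check, Err, Done}, so the formula does not hold at Grant.

No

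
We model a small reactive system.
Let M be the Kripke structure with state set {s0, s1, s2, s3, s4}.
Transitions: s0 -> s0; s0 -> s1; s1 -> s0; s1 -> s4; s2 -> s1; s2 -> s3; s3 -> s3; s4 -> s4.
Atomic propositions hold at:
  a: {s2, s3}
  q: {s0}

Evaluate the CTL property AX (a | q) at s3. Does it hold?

Sat(a | q) = {s0, s2, s3}
Sat(AX (a | q)) = {s : every successor in {s0, s2, s3}} = {s3}
s3 ∈ Sat(AX (a | q)) = {s3}, so the formula holds at s3.

Yes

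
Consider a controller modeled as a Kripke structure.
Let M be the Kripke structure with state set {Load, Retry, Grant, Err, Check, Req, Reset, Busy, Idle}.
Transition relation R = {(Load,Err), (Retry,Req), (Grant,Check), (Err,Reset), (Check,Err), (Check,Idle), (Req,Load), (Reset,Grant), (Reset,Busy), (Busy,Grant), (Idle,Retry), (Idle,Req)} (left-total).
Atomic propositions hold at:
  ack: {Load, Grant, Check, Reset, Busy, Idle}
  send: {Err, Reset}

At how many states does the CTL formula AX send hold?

2

Sat(AX send) = {s : every successor in {Err, Reset}} = {Load, Err}
|Sat(AX send)| = |{Load, Err}| = 2.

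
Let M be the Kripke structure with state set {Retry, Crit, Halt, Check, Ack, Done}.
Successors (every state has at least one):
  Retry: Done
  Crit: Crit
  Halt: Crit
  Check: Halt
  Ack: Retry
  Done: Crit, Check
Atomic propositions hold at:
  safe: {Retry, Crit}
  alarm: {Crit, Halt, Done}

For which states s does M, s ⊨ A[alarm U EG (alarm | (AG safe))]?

AG safe: greatest fixpoint, start Z0 = {Retry, Crit}, keep only states in Sat with every successor in Z. Z1 = {Crit}; fixed.
Sat(AG safe) = {Crit}
Sat(alarm | (AG safe)) = {Crit, Halt, Done}
EG (alarm | (AG safe)): greatest fixpoint, start Z0 = {Crit, Halt, Done}, keep only states in Sat with some successor in Z. Already a fixed point.
Sat(EG (alarm | (AG safe))) = {Crit, Halt, Done}
A[alarm U EG (alarm | (AG safe))]: least fixpoint, start Z0 = Sat(EG (alarm | (AG safe))) = {Crit, Halt, Done}, add states in Sat(alarm) with every successor in Z. Already a fixed point.
Sat(A[alarm U EG (alarm | (AG safe))]) = {Crit, Halt, Done}

{Crit, Halt, Done}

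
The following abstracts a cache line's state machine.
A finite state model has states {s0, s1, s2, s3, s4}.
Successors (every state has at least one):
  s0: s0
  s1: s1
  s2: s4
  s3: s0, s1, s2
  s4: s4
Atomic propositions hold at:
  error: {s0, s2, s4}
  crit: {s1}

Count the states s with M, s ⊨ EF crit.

2

EF crit: least fixpoint, start Z0 = {s1}, add states with some successor in Z. Z1 = {s1, s3}; fixed.
Sat(EF crit) = {s1, s3}
|Sat(EF crit)| = |{s1, s3}| = 2.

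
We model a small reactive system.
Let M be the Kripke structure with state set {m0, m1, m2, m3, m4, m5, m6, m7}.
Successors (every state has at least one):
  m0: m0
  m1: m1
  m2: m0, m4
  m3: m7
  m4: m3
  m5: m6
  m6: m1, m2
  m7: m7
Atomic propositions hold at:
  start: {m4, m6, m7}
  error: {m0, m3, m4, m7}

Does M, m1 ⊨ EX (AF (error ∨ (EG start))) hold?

EG start: greatest fixpoint, start Z0 = {m4, m6, m7}, keep only states in Sat with some successor in Z. Z1 = {m7}; fixed.
Sat(EG start) = {m7}
Sat(error ∨ (EG start)) = {m0, m3, m4, m7}
AF (error ∨ (EG start)): least fixpoint, start Z0 = {m0, m3, m4, m7}, add states with every successor in Z. Z1 = {m0, m2, m3, m4, m7}; fixed.
Sat(AF (error ∨ (EG start))) = {m0, m2, m3, m4, m7}
Sat(EX (AF (error ∨ (EG start)))) = {s : some successor in {m0, m2, m3, m4, m7}} = {m0, m2, m3, m4, m6, m7}
m1 ∉ Sat(EX (AF (error ∨ (EG start)))) = {m0, m2, m3, m4, m6, m7}, so the formula does not hold at m1.

No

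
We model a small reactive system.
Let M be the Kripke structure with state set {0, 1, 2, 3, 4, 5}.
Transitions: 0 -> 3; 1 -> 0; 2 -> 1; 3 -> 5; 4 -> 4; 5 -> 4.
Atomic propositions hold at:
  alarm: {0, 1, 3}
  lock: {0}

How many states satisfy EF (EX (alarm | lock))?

3

Sat(alarm | lock) = {0, 1, 3}
Sat(EX (alarm | lock)) = {s : some successor in {0, 1, 3}} = {0, 1, 2}
EF (EX (alarm | lock)): least fixpoint, start Z0 = {0, 1, 2}, add states with some successor in Z. Already a fixed point.
Sat(EF (EX (alarm | lock))) = {0, 1, 2}
|Sat(EF (EX (alarm | lock)))| = |{0, 1, 2}| = 3.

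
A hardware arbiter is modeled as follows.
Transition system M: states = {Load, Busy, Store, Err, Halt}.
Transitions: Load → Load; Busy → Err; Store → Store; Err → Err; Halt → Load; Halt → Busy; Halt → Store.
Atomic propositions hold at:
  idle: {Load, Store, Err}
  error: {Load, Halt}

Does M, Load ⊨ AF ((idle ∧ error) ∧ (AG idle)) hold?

Sat(idle ∧ error) = {Load}
AG idle: greatest fixpoint, start Z0 = {Load, Store, Err}, keep only states in Sat with every successor in Z. Already a fixed point.
Sat(AG idle) = {Load, Store, Err}
Sat((idle ∧ error) ∧ (AG idle)) = {Load}
AF ((idle ∧ error) ∧ (AG idle)): least fixpoint, start Z0 = {Load}, add states with every successor in Z. Already a fixed point.
Sat(AF ((idle ∧ error) ∧ (AG idle))) = {Load}
Load ∈ Sat(AF ((idle ∧ error) ∧ (AG idle))) = {Load}, so the formula holds at Load.

Yes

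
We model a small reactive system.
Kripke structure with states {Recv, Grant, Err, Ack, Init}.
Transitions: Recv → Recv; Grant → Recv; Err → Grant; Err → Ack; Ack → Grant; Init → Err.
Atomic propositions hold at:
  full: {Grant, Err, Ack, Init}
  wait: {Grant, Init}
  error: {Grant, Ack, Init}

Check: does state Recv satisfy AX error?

No

Sat(AX error) = {s : every successor in {Grant, Ack, Init}} = {Err, Ack}
Recv ∉ Sat(AX error) = {Err, Ack}, so the formula does not hold at Recv.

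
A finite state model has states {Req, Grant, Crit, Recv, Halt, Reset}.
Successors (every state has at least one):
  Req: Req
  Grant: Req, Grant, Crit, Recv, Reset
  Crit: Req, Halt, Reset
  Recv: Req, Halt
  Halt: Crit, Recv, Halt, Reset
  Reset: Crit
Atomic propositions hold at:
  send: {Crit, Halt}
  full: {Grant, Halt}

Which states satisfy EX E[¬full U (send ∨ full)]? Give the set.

{Grant, Crit, Recv, Halt, Reset}

Sat(¬full) = {Req, Crit, Recv, Reset}
Sat(send ∨ full) = {Grant, Crit, Halt}
E[¬full U (send ∨ full)]: least fixpoint, start Z0 = Sat((send ∨ full)) = {Grant, Crit, Halt}, add states in Sat(¬full) with some successor in Z. Z1 = {Grant, Crit, Recv, Halt, Reset}; fixed.
Sat(E[¬full U (send ∨ full)]) = {Grant, Crit, Recv, Halt, Reset}
Sat(EX E[¬full U (send ∨ full)]) = {s : some successor in {Grant, Crit, Recv, Halt, Reset}} = {Grant, Crit, Recv, Halt, Reset}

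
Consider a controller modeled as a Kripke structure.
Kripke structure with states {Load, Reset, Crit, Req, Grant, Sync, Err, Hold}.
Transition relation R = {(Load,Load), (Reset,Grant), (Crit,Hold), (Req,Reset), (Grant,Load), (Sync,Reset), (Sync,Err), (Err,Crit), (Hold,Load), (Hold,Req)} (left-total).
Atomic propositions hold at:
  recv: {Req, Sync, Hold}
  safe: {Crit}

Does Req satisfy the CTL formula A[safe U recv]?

A[safe U recv]: least fixpoint, start Z0 = Sat(recv) = {Req, Sync, Hold}, add states in Sat(safe) with every successor in Z. Z1 = {Crit, Req, Sync, Hold}; fixed.
Sat(A[safe U recv]) = {Crit, Req, Sync, Hold}
Req ∈ Sat(A[safe U recv]) = {Crit, Req, Sync, Hold}, so the formula holds at Req.

Yes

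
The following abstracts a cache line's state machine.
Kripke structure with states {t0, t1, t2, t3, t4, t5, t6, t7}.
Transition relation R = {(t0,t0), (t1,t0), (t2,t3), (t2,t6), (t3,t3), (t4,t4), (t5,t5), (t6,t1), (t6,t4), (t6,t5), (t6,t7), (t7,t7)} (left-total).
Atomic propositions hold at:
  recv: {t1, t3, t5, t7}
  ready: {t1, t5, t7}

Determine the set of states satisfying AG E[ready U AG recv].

{t3, t5, t7}

AG recv: greatest fixpoint, start Z0 = {t1, t3, t5, t7}, keep only states in Sat with every successor in Z. Z1 = {t3, t5, t7}; fixed.
Sat(AG recv) = {t3, t5, t7}
E[ready U AG recv]: least fixpoint, start Z0 = Sat(AG recv) = {t3, t5, t7}, add states in Sat(ready) with some successor in Z. Already a fixed point.
Sat(E[ready U AG recv]) = {t3, t5, t7}
AG E[ready U AG recv]: greatest fixpoint, start Z0 = {t3, t5, t7}, keep only states in Sat with every successor in Z. Already a fixed point.
Sat(AG E[ready U AG recv]) = {t3, t5, t7}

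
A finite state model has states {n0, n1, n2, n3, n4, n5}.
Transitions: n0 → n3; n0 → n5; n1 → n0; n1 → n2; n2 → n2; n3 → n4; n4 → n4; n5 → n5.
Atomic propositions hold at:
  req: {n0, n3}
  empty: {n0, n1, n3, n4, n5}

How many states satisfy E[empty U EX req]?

2

Sat(EX req) = {s : some successor in {n0, n3}} = {n0, n1}
E[empty U EX req]: least fixpoint, start Z0 = Sat(EX req) = {n0, n1}, add states in Sat(empty) with some successor in Z. Already a fixed point.
Sat(E[empty U EX req]) = {n0, n1}
|Sat(E[empty U EX req])| = |{n0, n1}| = 2.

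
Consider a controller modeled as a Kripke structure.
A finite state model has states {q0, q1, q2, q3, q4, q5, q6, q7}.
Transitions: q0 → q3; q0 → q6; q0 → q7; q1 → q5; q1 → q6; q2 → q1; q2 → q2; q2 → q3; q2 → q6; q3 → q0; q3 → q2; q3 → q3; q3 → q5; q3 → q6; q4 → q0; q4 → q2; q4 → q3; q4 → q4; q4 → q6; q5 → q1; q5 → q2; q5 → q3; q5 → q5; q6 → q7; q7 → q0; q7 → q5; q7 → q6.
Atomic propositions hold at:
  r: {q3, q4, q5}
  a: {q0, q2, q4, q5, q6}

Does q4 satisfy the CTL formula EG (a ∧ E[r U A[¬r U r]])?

Sat(¬r) = {q0, q1, q2, q6, q7}
A[¬r U r]: least fixpoint, start Z0 = Sat(r) = {q3, q4, q5}, add states in Sat(¬r) with every successor in Z. Already a fixed point.
Sat(A[¬r U r]) = {q3, q4, q5}
E[r U A[¬r U r]]: least fixpoint, start Z0 = Sat(A[¬r U r]) = {q3, q4, q5}, add states in Sat(r) with some successor in Z. Already a fixed point.
Sat(E[r U A[¬r U r]]) = {q3, q4, q5}
Sat(a ∧ E[r U A[¬r U r]]) = {q4, q5}
EG (a ∧ E[r U A[¬r U r]]): greatest fixpoint, start Z0 = {q4, q5}, keep only states in Sat with some successor in Z. Already a fixed point.
Sat(EG (a ∧ E[r U A[¬r U r]])) = {q4, q5}
q4 ∈ Sat(EG (a ∧ E[r U A[¬r U r]])) = {q4, q5}, so the formula holds at q4.

Yes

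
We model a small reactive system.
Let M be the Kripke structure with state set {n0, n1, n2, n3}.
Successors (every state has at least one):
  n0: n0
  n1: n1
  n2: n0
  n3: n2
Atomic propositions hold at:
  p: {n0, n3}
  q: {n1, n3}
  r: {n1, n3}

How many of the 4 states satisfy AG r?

1

AG r: greatest fixpoint, start Z0 = {n1, n3}, keep only states in Sat with every successor in Z. Z1 = {n1}; fixed.
Sat(AG r) = {n1}
|Sat(AG r)| = |{n1}| = 1.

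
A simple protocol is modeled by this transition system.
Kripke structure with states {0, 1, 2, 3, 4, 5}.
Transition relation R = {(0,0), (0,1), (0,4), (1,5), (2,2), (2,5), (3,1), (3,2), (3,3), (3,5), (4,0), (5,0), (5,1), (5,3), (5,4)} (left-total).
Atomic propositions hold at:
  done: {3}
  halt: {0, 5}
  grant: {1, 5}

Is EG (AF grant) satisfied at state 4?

AF grant: least fixpoint, start Z0 = {1, 5}, add states with every successor in Z. Already a fixed point.
Sat(AF grant) = {1, 5}
EG (AF grant): greatest fixpoint, start Z0 = {1, 5}, keep only states in Sat with some successor in Z. Already a fixed point.
Sat(EG (AF grant)) = {1, 5}
4 ∉ Sat(EG (AF grant)) = {1, 5}, so the formula does not hold at 4.

No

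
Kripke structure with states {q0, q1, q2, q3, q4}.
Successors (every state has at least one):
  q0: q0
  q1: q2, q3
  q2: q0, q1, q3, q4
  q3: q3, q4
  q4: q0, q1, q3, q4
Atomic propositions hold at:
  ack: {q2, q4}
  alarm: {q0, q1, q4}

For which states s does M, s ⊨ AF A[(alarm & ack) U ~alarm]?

Sat(alarm & ack) = {q4}
Sat(~alarm) = {q2, q3}
A[(alarm & ack) U ~alarm]: least fixpoint, start Z0 = Sat(~alarm) = {q2, q3}, add states in Sat(alarm & ack) with every successor in Z. Already a fixed point.
Sat(A[(alarm & ack) U ~alarm]) = {q2, q3}
AF A[(alarm & ack) U ~alarm]: least fixpoint, start Z0 = {q2, q3}, add states with every successor in Z. Z1 = {q1, q2, q3}; fixed.
Sat(AF A[(alarm & ack) U ~alarm]) = {q1, q2, q3}

{q1, q2, q3}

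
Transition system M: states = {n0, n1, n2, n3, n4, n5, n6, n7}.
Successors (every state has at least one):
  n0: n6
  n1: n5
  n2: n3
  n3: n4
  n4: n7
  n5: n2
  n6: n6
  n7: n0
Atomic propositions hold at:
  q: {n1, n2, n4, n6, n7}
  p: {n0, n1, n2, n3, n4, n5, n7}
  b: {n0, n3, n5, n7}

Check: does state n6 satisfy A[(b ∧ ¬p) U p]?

Sat(¬p) = {n6}
Sat(b ∧ ¬p) = ∅
A[(b ∧ ¬p) U p]: least fixpoint, start Z0 = Sat(p) = {n0, n1, n2, n3, n4, n5, n7}, add states in Sat(b ∧ ¬p) with every successor in Z. Already a fixed point.
Sat(A[(b ∧ ¬p) U p]) = {n0, n1, n2, n3, n4, n5, n7}
n6 ∉ Sat(A[(b ∧ ¬p) U p]) = {n0, n1, n2, n3, n4, n5, n7}, so the formula does not hold at n6.

No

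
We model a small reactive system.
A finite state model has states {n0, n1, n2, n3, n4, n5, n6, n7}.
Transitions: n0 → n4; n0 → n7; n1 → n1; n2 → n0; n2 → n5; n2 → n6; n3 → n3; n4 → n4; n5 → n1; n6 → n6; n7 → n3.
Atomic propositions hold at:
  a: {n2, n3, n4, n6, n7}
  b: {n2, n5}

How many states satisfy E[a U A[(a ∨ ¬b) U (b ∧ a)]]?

Sat(¬b) = {n0, n1, n3, n4, n6, n7}
Sat(a ∨ ¬b) = {n0, n1, n2, n3, n4, n6, n7}
Sat(b ∧ a) = {n2}
A[(a ∨ ¬b) U (b ∧ a)]: least fixpoint, start Z0 = Sat((b ∧ a)) = {n2}, add states in Sat(a ∨ ¬b) with every successor in Z. Already a fixed point.
Sat(A[(a ∨ ¬b) U (b ∧ a)]) = {n2}
E[a U A[(a ∨ ¬b) U (b ∧ a)]]: least fixpoint, start Z0 = Sat(A[(a ∨ ¬b) U (b ∧ a)]) = {n2}, add states in Sat(a) with some successor in Z. Already a fixed point.
Sat(E[a U A[(a ∨ ¬b) U (b ∧ a)]]) = {n2}
|Sat(E[a U A[(a ∨ ¬b) U (b ∧ a)]])| = |{n2}| = 1.

1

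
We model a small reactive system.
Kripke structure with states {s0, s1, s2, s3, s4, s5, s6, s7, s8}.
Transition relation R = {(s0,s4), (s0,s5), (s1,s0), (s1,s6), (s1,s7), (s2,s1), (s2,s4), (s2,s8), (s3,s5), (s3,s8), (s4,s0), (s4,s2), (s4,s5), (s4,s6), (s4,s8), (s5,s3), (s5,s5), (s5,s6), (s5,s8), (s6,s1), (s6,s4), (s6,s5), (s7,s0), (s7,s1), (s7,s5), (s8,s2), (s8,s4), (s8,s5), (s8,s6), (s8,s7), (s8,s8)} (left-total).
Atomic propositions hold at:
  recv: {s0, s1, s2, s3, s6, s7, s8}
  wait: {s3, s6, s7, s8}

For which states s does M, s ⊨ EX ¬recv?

Sat(¬recv) = {s4, s5}
Sat(EX ¬recv) = {s : some successor in {s4, s5}} = {s0, s2, s3, s4, s5, s6, s7, s8}

{s0, s2, s3, s4, s5, s6, s7, s8}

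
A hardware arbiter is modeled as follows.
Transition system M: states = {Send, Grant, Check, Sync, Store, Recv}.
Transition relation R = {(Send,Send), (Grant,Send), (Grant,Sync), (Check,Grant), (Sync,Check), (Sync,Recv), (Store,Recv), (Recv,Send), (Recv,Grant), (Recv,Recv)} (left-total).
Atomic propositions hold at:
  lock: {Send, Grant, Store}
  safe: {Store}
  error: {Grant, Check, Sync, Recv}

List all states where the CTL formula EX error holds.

{Grant, Check, Sync, Store, Recv}

Sat(EX error) = {s : some successor in {Grant, Check, Sync, Recv}} = {Grant, Check, Sync, Store, Recv}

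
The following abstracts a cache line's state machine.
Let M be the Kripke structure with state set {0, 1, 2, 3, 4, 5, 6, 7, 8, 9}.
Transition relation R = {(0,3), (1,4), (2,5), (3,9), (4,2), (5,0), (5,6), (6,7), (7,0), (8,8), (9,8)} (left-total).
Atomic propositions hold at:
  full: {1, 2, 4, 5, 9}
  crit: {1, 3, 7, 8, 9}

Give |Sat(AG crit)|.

AG crit: greatest fixpoint, start Z0 = {1, 3, 7, 8, 9}, keep only states in Sat with every successor in Z. Z1 = {3, 8, 9}; fixed.
Sat(AG crit) = {3, 8, 9}
|Sat(AG crit)| = |{3, 8, 9}| = 3.

3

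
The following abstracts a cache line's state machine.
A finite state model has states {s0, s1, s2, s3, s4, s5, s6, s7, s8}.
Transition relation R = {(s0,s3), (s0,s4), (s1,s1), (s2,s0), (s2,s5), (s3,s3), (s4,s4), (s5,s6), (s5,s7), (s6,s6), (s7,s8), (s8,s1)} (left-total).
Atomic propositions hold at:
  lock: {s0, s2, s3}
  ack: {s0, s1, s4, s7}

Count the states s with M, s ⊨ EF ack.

7

EF ack: least fixpoint, start Z0 = {s0, s1, s4, s7}, add states with some successor in Z. Z1 = {s0, s1, s2, s4, s5, s7, s8}; fixed.
Sat(EF ack) = {s0, s1, s2, s4, s5, s7, s8}
|Sat(EF ack)| = |{s0, s1, s2, s4, s5, s7, s8}| = 7.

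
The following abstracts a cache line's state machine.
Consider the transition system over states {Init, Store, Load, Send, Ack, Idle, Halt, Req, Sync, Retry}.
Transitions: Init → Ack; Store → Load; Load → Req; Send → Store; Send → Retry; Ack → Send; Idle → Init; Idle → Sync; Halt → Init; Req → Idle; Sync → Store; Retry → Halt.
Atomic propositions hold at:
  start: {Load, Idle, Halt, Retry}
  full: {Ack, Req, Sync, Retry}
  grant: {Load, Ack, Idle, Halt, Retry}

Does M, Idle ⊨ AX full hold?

Sat(AX full) = {s : every successor in {Ack, Req, Sync, Retry}} = {Init, Load}
Idle ∉ Sat(AX full) = {Init, Load}, so the formula does not hold at Idle.

No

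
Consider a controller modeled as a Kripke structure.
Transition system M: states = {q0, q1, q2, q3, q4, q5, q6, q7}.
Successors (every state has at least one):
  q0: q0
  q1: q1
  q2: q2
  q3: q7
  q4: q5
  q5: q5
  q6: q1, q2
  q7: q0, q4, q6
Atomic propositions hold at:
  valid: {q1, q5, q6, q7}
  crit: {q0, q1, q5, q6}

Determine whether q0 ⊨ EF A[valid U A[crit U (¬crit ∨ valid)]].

Sat(¬crit) = {q2, q3, q4, q7}
Sat(¬crit ∨ valid) = {q1, q2, q3, q4, q5, q6, q7}
A[crit U (¬crit ∨ valid)]: least fixpoint, start Z0 = Sat((¬crit ∨ valid)) = {q1, q2, q3, q4, q5, q6, q7}, add states in Sat(crit) with every successor in Z. Already a fixed point.
Sat(A[crit U (¬crit ∨ valid)]) = {q1, q2, q3, q4, q5, q6, q7}
A[valid U A[crit U (¬crit ∨ valid)]]: least fixpoint, start Z0 = Sat(A[crit U (¬crit ∨ valid)]) = {q1, q2, q3, q4, q5, q6, q7}, add states in Sat(valid) with every successor in Z. Already a fixed point.
Sat(A[valid U A[crit U (¬crit ∨ valid)]]) = {q1, q2, q3, q4, q5, q6, q7}
EF A[valid U A[crit U (¬crit ∨ valid)]]: least fixpoint, start Z0 = {q1, q2, q3, q4, q5, q6, q7}, add states with some successor in Z. Already a fixed point.
Sat(EF A[valid U A[crit U (¬crit ∨ valid)]]) = {q1, q2, q3, q4, q5, q6, q7}
q0 ∉ Sat(EF A[valid U A[crit U (¬crit ∨ valid)]]) = {q1, q2, q3, q4, q5, q6, q7}, so the formula does not hold at q0.

No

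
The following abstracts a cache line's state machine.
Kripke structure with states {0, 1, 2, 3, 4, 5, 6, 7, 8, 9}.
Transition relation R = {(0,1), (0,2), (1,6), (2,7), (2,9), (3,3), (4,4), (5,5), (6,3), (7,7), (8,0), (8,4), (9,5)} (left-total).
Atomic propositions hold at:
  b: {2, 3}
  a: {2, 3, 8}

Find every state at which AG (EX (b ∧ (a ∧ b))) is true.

{3, 6}

Sat(a ∧ b) = {2, 3}
Sat(b ∧ (a ∧ b)) = {2, 3}
Sat(EX (b ∧ (a ∧ b))) = {s : some successor in {2, 3}} = {0, 3, 6}
AG (EX (b ∧ (a ∧ b))): greatest fixpoint, start Z0 = {0, 3, 6}, keep only states in Sat with every successor in Z. Z1 = {3, 6}; fixed.
Sat(AG (EX (b ∧ (a ∧ b)))) = {3, 6}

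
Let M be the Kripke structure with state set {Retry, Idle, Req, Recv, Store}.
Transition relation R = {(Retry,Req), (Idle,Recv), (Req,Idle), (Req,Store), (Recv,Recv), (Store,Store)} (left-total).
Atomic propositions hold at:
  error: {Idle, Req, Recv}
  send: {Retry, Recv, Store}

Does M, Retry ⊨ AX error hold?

Sat(AX error) = {s : every successor in {Idle, Req, Recv}} = {Retry, Idle, Recv}
Retry ∈ Sat(AX error) = {Retry, Idle, Recv}, so the formula holds at Retry.

Yes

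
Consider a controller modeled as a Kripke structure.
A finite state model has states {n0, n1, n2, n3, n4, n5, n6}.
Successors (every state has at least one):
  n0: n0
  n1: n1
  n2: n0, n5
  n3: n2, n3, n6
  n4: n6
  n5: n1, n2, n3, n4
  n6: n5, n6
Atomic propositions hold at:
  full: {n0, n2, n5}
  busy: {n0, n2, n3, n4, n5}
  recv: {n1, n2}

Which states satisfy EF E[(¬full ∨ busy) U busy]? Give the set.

Sat(¬full) = {n1, n3, n4, n6}
Sat(¬full ∨ busy) = {n0, n1, n2, n3, n4, n5, n6}
E[(¬full ∨ busy) U busy]: least fixpoint, start Z0 = Sat(busy) = {n0, n2, n3, n4, n5}, add states in Sat(¬full ∨ busy) with some successor in Z. Z1 = {n0, n2, n3, n4, n5, n6}; fixed.
Sat(E[(¬full ∨ busy) U busy]) = {n0, n2, n3, n4, n5, n6}
EF E[(¬full ∨ busy) U busy]: least fixpoint, start Z0 = {n0, n2, n3, n4, n5, n6}, add states with some successor in Z. Already a fixed point.
Sat(EF E[(¬full ∨ busy) U busy]) = {n0, n2, n3, n4, n5, n6}

{n0, n2, n3, n4, n5, n6}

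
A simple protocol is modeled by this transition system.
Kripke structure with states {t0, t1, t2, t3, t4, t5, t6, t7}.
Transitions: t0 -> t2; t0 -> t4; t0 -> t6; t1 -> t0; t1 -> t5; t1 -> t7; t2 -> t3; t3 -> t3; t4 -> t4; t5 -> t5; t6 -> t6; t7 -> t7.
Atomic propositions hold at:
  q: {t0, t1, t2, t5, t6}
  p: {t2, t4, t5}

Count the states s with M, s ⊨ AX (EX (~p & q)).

1

Sat(~p) = {t0, t1, t3, t6, t7}
Sat(~p & q) = {t0, t1, t6}
Sat(EX (~p & q)) = {s : some successor in {t0, t1, t6}} = {t0, t1, t6}
Sat(AX (EX (~p & q))) = {s : every successor in {t0, t1, t6}} = {t6}
|Sat(AX (EX (~p & q)))| = |{t6}| = 1.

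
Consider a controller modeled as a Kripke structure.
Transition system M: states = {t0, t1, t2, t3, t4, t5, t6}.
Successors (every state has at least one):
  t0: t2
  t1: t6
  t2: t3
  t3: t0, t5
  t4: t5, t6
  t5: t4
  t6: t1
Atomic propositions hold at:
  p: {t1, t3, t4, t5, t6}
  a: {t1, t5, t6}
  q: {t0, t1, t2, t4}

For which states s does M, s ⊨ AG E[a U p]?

E[a U p]: least fixpoint, start Z0 = Sat(p) = {t1, t3, t4, t5, t6}, add states in Sat(a) with some successor in Z. Already a fixed point.
Sat(E[a U p]) = {t1, t3, t4, t5, t6}
AG E[a U p]: greatest fixpoint, start Z0 = {t1, t3, t4, t5, t6}, keep only states in Sat with every successor in Z. Z1 = {t1, t4, t5, t6}; fixed.
Sat(AG E[a U p]) = {t1, t4, t5, t6}

{t1, t4, t5, t6}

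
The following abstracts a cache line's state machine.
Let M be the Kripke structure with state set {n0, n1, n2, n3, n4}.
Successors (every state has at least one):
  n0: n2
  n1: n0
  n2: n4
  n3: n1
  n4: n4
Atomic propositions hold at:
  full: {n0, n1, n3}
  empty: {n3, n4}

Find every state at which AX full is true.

Sat(AX full) = {s : every successor in {n0, n1, n3}} = {n1, n3}

{n1, n3}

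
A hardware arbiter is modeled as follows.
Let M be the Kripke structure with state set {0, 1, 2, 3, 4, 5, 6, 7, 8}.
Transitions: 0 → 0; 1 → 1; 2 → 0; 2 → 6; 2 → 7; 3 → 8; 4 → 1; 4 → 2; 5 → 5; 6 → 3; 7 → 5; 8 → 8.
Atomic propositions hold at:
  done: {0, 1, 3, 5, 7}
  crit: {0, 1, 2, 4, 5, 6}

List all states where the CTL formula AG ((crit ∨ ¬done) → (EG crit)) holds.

{0, 1, 5, 7}

Sat(¬done) = {2, 4, 6, 8}
Sat(crit ∨ ¬done) = {0, 1, 2, 4, 5, 6, 8}
EG crit: greatest fixpoint, start Z0 = {0, 1, 2, 4, 5, 6}, keep only states in Sat with some successor in Z. Z1 = {0, 1, 2, 4, 5}; fixed.
Sat(EG crit) = {0, 1, 2, 4, 5}
Sat((crit ∨ ¬done) → (EG crit)) = {0, 1, 2, 3, 4, 5, 7}
AG ((crit ∨ ¬done) → (EG crit)): greatest fixpoint, start Z0 = {0, 1, 2, 3, 4, 5, 7}, keep only states in Sat with every successor in Z. Z1 = {0, 1, 4, 5, 7}; Z2 = {0, 1, 5, 7}; fixed.
Sat(AG ((crit ∨ ¬done) → (EG crit))) = {0, 1, 5, 7}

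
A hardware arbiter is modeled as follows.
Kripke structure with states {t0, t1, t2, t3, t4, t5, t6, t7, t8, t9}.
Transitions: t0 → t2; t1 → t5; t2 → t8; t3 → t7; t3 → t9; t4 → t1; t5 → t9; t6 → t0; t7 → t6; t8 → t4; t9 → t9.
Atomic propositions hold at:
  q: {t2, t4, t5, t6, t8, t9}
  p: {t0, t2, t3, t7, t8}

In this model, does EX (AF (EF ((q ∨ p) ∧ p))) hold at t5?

Sat(q ∨ p) = {t0, t2, t3, t4, t5, t6, t7, t8, t9}
Sat((q ∨ p) ∧ p) = {t0, t2, t3, t7, t8}
EF ((q ∨ p) ∧ p): least fixpoint, start Z0 = {t0, t2, t3, t7, t8}, add states with some successor in Z. Z1 = {t0, t2, t3, t6, t7, t8}; fixed.
Sat(EF ((q ∨ p) ∧ p)) = {t0, t2, t3, t6, t7, t8}
AF (EF ((q ∨ p) ∧ p)): least fixpoint, start Z0 = {t0, t2, t3, t6, t7, t8}, add states with every successor in Z. Already a fixed point.
Sat(AF (EF ((q ∨ p) ∧ p))) = {t0, t2, t3, t6, t7, t8}
Sat(EX (AF (EF ((q ∨ p) ∧ p)))) = {s : some successor in {t0, t2, t3, t6, t7, t8}} = {t0, t2, t3, t6, t7}
t5 ∉ Sat(EX (AF (EF ((q ∨ p) ∧ p)))) = {t0, t2, t3, t6, t7}, so the formula does not hold at t5.

No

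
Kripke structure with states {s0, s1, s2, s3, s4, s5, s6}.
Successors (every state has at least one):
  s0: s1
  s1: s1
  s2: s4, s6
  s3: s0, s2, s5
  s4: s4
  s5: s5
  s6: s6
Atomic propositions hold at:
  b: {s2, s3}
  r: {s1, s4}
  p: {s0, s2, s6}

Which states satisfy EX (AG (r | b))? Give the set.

Sat(r | b) = {s1, s2, s3, s4}
AG (r | b): greatest fixpoint, start Z0 = {s1, s2, s3, s4}, keep only states in Sat with every successor in Z. Z1 = {s1, s4}; fixed.
Sat(AG (r | b)) = {s1, s4}
Sat(EX (AG (r | b))) = {s : some successor in {s1, s4}} = {s0, s1, s2, s4}

{s0, s1, s2, s4}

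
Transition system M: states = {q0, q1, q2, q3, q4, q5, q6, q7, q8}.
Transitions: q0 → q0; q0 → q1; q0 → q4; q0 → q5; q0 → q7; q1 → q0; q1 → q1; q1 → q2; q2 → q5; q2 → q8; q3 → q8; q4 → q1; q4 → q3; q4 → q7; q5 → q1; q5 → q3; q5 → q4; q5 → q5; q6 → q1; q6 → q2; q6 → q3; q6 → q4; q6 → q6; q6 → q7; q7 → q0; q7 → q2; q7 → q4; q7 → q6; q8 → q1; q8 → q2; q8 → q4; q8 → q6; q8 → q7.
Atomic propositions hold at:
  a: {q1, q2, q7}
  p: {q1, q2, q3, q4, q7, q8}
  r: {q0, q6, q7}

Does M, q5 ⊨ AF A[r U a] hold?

A[r U a]: least fixpoint, start Z0 = Sat(a) = {q1, q2, q7}, add states in Sat(r) with every successor in Z. Already a fixed point.
Sat(A[r U a]) = {q1, q2, q7}
AF A[r U a]: least fixpoint, start Z0 = {q1, q2, q7}, add states with every successor in Z. Already a fixed point.
Sat(AF A[r U a]) = {q1, q2, q7}
q5 ∉ Sat(AF A[r U a]) = {q1, q2, q7}, so the formula does not hold at q5.

No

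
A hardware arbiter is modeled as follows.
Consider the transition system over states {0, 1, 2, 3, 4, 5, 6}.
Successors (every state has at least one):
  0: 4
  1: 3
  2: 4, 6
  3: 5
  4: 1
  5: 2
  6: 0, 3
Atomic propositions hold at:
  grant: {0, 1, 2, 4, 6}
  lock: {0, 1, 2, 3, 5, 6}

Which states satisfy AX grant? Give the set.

{0, 2, 4, 5}

Sat(AX grant) = {s : every successor in {0, 1, 2, 4, 6}} = {0, 2, 4, 5}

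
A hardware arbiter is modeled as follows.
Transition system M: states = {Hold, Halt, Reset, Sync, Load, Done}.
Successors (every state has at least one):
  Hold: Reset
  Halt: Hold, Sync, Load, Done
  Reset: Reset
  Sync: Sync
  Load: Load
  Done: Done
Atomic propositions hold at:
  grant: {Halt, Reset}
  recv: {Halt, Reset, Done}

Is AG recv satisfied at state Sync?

AG recv: greatest fixpoint, start Z0 = {Halt, Reset, Done}, keep only states in Sat with every successor in Z. Z1 = {Reset, Done}; fixed.
Sat(AG recv) = {Reset, Done}
Sync ∉ Sat(AG recv) = {Reset, Done}, so the formula does not hold at Sync.

No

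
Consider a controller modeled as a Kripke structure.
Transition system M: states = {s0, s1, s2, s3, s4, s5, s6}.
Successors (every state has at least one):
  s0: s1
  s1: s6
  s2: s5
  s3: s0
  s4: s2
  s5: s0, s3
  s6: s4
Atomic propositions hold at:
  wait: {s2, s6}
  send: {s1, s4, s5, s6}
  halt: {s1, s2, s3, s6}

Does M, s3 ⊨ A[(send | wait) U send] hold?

Sat(send | wait) = {s1, s2, s4, s5, s6}
A[(send | wait) U send]: least fixpoint, start Z0 = Sat(send) = {s1, s4, s5, s6}, add states in Sat(send | wait) with every successor in Z. Z1 = {s1, s2, s4, s5, s6}; fixed.
Sat(A[(send | wait) U send]) = {s1, s2, s4, s5, s6}
s3 ∉ Sat(A[(send | wait) U send]) = {s1, s2, s4, s5, s6}, so the formula does not hold at s3.

No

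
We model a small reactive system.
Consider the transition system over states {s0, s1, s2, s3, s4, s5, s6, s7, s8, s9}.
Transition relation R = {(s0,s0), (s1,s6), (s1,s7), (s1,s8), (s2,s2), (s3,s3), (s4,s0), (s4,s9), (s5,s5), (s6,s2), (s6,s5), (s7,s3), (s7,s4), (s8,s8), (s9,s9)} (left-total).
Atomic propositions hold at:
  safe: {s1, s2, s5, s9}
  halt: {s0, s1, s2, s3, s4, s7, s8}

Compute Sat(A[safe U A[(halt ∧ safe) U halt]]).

{s0, s1, s2, s3, s4, s7, s8}

Sat(halt ∧ safe) = {s1, s2}
A[(halt ∧ safe) U halt]: least fixpoint, start Z0 = Sat(halt) = {s0, s1, s2, s3, s4, s7, s8}, add states in Sat(halt ∧ safe) with every successor in Z. Already a fixed point.
Sat(A[(halt ∧ safe) U halt]) = {s0, s1, s2, s3, s4, s7, s8}
A[safe U A[(halt ∧ safe) U halt]]: least fixpoint, start Z0 = Sat(A[(halt ∧ safe) U halt]) = {s0, s1, s2, s3, s4, s7, s8}, add states in Sat(safe) with every successor in Z. Already a fixed point.
Sat(A[safe U A[(halt ∧ safe) U halt]]) = {s0, s1, s2, s3, s4, s7, s8}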